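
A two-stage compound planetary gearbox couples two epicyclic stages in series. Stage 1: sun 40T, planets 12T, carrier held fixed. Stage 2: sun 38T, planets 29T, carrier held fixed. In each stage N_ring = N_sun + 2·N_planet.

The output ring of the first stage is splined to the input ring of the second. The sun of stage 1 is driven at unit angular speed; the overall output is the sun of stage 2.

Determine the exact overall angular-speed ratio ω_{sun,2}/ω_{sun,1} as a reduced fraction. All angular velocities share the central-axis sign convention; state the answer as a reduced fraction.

Stage 1: N_ring = 40 + 2·12 = 64
Stage 1: 40(ω_s−ω_c) = −64(ω_r−ω_c),  ω_c=0, ω_s=1
Stage 1: ω_r = 0 − (40/64)(1−0) = -5/8
  ⇒ ω_r¹/ω_s¹ = -5/8
Stage 2: N_ring = 38 + 2·29 = 96
Stage 2: 38(ω_s−ω_c) = −96(ω_r−ω_c),  ω_c=0, ω_r=1
Stage 2: ω_s = 0 − (96/38)(1−0) = -48/19
  ⇒ ω_s²/ω_r² = -48/19
Coupling ω_r² = ω_r¹ ⇒ overall = -5/8 × -48/19 = 30/19

30/19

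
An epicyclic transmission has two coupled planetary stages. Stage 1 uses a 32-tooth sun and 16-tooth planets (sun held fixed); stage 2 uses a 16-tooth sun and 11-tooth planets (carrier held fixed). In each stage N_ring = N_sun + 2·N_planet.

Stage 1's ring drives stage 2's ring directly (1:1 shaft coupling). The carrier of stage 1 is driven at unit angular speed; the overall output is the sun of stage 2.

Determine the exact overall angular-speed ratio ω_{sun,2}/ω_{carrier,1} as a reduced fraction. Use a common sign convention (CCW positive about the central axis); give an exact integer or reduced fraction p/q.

Stage 1: N_ring = 32 + 2·16 = 64
Stage 1: 32(ω_s−ω_c) = −64(ω_r−ω_c),  ω_s=0, ω_c=1
Stage 1: ω_r = 1 − (32/64)(0−1) = 3/2
  ⇒ ω_r¹/ω_c¹ = 3/2
Stage 2: N_ring = 16 + 2·11 = 38
Stage 2: 16(ω_s−ω_c) = −38(ω_r−ω_c),  ω_c=0, ω_r=1
Stage 2: ω_s = 0 − (38/16)(1−0) = -19/8
  ⇒ ω_s²/ω_r² = -19/8
Coupling ω_r² = ω_r¹ ⇒ overall = 3/2 × -19/8 = -57/16

-57/16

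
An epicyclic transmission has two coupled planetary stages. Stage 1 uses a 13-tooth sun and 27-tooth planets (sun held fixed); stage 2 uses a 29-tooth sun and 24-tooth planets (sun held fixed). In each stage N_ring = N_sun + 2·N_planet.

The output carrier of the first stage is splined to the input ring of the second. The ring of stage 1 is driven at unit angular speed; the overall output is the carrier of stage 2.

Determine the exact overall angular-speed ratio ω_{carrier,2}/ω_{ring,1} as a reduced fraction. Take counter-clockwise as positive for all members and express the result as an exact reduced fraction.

5159/8480

Stage 1: N_ring = 13 + 2·27 = 67
Stage 1: 13(ω_s−ω_c) = −67(ω_r−ω_c),  ω_s=0, ω_r=1
Stage 1: 13(0−ω_c) = −67(1−ω_c)  ⇒  80ω_c = 67  ⇒  ω_c = 67/80
  ⇒ ω_c¹/ω_r¹ = 67/80
Stage 2: N_ring = 29 + 2·24 = 77
Stage 2: 29(ω_s−ω_c) = −77(ω_r−ω_c),  ω_s=0, ω_r=1
Stage 2: 29(0−ω_c) = −77(1−ω_c)  ⇒  106ω_c = 77  ⇒  ω_c = 77/106
  ⇒ ω_c²/ω_r² = 77/106
Coupling ω_r² = ω_c¹ ⇒ overall = 67/80 × 77/106 = 5159/8480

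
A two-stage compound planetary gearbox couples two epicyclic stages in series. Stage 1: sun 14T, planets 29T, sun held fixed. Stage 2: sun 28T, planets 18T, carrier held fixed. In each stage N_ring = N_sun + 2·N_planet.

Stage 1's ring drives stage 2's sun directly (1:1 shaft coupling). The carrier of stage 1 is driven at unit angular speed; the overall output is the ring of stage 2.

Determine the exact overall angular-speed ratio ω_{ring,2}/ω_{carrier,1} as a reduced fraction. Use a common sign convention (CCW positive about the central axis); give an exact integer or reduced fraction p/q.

-301/576

Stage 1: N_ring = 14 + 2·29 = 72
Stage 1: 14(ω_s−ω_c) = −72(ω_r−ω_c),  ω_s=0, ω_c=1
Stage 1: ω_r = 1 − (14/72)(0−1) = 43/36
  ⇒ ω_r¹/ω_c¹ = 43/36
Stage 2: N_ring = 28 + 2·18 = 64
Stage 2: 28(ω_s−ω_c) = −64(ω_r−ω_c),  ω_c=0, ω_s=1
Stage 2: ω_r = 0 − (28/64)(1−0) = -7/16
  ⇒ ω_r²/ω_s² = -7/16
Coupling ω_s² = ω_r¹ ⇒ overall = 43/36 × -7/16 = -301/576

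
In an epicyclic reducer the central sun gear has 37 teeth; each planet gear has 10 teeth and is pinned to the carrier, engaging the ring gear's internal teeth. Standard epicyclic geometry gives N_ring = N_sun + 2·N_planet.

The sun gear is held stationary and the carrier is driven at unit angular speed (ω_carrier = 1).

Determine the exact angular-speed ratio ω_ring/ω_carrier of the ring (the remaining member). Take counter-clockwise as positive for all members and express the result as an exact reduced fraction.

N_ring = 37 + 2·10 = 57
37(ω_s−ω_c) = −57(ω_r−ω_c),  ω_s=0, ω_c=1
ω_r = 1 − (37/57)(0−1) = 94/57
ω_r/ω_c = 94/57

94/57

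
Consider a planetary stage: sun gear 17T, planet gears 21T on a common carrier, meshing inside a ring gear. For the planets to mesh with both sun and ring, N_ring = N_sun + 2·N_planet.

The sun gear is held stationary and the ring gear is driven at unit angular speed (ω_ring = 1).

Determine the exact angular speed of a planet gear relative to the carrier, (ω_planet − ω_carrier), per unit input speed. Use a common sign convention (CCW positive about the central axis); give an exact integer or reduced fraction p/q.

1003/1596

N_ring = 17 + 2·21 = 59
17(ω_s−ω_c) = −59(ω_r−ω_c),  ω_s=0, ω_r=1
17(0−ω_c) = −59(1−ω_c)  ⇒  76ω_c = 59  ⇒  ω_c = 59/76
sun–planet: 17·(0−59/76) = −21·(ω_p−ω_c)  ⇒  ω_p−ω_c = −(17/21)·(-59/76) = 1003/1596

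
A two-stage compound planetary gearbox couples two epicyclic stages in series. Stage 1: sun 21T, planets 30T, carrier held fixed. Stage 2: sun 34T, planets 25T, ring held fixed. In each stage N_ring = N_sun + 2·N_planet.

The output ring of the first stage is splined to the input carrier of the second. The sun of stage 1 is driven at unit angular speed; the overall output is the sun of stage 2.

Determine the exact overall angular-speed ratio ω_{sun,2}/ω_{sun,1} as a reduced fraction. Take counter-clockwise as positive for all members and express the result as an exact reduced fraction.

-413/459

Stage 1: N_ring = 21 + 2·30 = 81
Stage 1: 21(ω_s−ω_c) = −81(ω_r−ω_c),  ω_c=0, ω_s=1
Stage 1: ω_r = 0 − (21/81)(1−0) = -7/27
  ⇒ ω_r¹/ω_s¹ = -7/27
Stage 2: N_ring = 34 + 2·25 = 84
Stage 2: 34(ω_s−ω_c) = −84(ω_r−ω_c),  ω_r=0, ω_c=1
Stage 2: ω_s = 1 − (84/34)(0−1) = 59/17
  ⇒ ω_s²/ω_c² = 59/17
Coupling ω_c² = ω_r¹ ⇒ overall = -7/27 × 59/17 = -413/459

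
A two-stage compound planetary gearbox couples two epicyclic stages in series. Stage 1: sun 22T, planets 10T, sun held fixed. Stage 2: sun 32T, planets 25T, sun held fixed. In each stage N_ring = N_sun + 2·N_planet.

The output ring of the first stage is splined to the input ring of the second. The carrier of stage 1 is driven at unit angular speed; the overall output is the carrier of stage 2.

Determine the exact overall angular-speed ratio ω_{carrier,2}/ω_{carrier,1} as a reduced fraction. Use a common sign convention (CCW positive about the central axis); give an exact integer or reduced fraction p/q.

1312/1197

Stage 1: N_ring = 22 + 2·10 = 42
Stage 1: 22(ω_s−ω_c) = −42(ω_r−ω_c),  ω_s=0, ω_c=1
Stage 1: ω_r = 1 − (22/42)(0−1) = 32/21
  ⇒ ω_r¹/ω_c¹ = 32/21
Stage 2: N_ring = 32 + 2·25 = 82
Stage 2: 32(ω_s−ω_c) = −82(ω_r−ω_c),  ω_s=0, ω_r=1
Stage 2: 32(0−ω_c) = −82(1−ω_c)  ⇒  114ω_c = 82  ⇒  ω_c = 41/57
  ⇒ ω_c²/ω_r² = 41/57
Coupling ω_r² = ω_r¹ ⇒ overall = 32/21 × 41/57 = 1312/1197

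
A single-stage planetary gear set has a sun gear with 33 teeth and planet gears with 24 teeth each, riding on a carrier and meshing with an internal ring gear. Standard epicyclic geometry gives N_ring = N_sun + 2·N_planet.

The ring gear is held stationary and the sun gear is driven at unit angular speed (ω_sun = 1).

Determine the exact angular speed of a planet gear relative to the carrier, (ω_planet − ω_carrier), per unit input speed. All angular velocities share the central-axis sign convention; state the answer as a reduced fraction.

-297/304

N_ring = 33 + 2·24 = 81
33(ω_s−ω_c) = −81(ω_r−ω_c),  ω_r=0, ω_s=1
33(1−ω_c) = −81(0−ω_c)  ⇒  114ω_c = 33  ⇒  ω_c = 11/38
sun–planet: 33·(1−11/38) = −24·(ω_p−ω_c)  ⇒  ω_p−ω_c = −(33/24)·(27/38) = -297/304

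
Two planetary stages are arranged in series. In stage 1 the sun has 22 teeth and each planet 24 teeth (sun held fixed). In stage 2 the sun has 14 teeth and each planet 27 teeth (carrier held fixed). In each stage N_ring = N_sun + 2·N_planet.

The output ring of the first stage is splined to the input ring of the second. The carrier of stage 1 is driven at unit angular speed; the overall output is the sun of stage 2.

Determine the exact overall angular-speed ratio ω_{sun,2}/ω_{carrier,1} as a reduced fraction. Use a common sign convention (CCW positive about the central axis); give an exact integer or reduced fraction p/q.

Stage 1: N_ring = 22 + 2·24 = 70
Stage 1: 22(ω_s−ω_c) = −70(ω_r−ω_c),  ω_s=0, ω_c=1
Stage 1: ω_r = 1 − (22/70)(0−1) = 46/35
  ⇒ ω_r¹/ω_c¹ = 46/35
Stage 2: N_ring = 14 + 2·27 = 68
Stage 2: 14(ω_s−ω_c) = −68(ω_r−ω_c),  ω_c=0, ω_r=1
Stage 2: ω_s = 0 − (68/14)(1−0) = -34/7
  ⇒ ω_s²/ω_r² = -34/7
Coupling ω_r² = ω_r¹ ⇒ overall = 46/35 × -34/7 = -1564/245

-1564/245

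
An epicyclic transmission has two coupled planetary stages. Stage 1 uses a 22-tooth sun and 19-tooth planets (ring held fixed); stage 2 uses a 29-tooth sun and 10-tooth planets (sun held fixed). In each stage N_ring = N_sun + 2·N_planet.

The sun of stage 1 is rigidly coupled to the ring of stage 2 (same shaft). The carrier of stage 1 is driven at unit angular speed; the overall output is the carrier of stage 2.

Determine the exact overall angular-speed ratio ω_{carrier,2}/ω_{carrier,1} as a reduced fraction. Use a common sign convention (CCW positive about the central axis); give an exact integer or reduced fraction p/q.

Stage 1: N_ring = 22 + 2·19 = 60
Stage 1: 22(ω_s−ω_c) = −60(ω_r−ω_c),  ω_r=0, ω_c=1
Stage 1: ω_s = 1 − (60/22)(0−1) = 41/11
  ⇒ ω_s¹/ω_c¹ = 41/11
Stage 2: N_ring = 29 + 2·10 = 49
Stage 2: 29(ω_s−ω_c) = −49(ω_r−ω_c),  ω_s=0, ω_r=1
Stage 2: 29(0−ω_c) = −49(1−ω_c)  ⇒  78ω_c = 49  ⇒  ω_c = 49/78
  ⇒ ω_c²/ω_r² = 49/78
Coupling ω_r² = ω_s¹ ⇒ overall = 41/11 × 49/78 = 2009/858

2009/858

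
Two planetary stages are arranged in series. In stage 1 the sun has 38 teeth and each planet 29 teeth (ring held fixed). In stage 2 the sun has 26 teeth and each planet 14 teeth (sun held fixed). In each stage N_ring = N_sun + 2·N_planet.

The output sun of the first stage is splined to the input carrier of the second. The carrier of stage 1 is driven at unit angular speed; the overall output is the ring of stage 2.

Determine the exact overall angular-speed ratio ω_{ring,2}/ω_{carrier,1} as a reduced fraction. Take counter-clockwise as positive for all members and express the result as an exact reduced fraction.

Stage 1: N_ring = 38 + 2·29 = 96
Stage 1: 38(ω_s−ω_c) = −96(ω_r−ω_c),  ω_r=0, ω_c=1
Stage 1: ω_s = 1 − (96/38)(0−1) = 67/19
  ⇒ ω_s¹/ω_c¹ = 67/19
Stage 2: N_ring = 26 + 2·14 = 54
Stage 2: 26(ω_s−ω_c) = −54(ω_r−ω_c),  ω_s=0, ω_c=1
Stage 2: ω_r = 1 − (26/54)(0−1) = 40/27
  ⇒ ω_r²/ω_c² = 40/27
Coupling ω_c² = ω_s¹ ⇒ overall = 67/19 × 40/27 = 2680/513

2680/513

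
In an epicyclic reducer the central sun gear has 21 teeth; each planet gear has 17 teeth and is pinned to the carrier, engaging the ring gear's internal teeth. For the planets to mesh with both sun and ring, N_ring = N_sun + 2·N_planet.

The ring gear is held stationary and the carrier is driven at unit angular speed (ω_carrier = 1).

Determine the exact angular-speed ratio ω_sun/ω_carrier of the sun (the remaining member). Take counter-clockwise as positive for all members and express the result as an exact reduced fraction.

76/21

N_ring = 21 + 2·17 = 55
21(ω_s−ω_c) = −55(ω_r−ω_c),  ω_r=0, ω_c=1
ω_s = 1 − (55/21)(0−1) = 76/21
ω_s/ω_c = 76/21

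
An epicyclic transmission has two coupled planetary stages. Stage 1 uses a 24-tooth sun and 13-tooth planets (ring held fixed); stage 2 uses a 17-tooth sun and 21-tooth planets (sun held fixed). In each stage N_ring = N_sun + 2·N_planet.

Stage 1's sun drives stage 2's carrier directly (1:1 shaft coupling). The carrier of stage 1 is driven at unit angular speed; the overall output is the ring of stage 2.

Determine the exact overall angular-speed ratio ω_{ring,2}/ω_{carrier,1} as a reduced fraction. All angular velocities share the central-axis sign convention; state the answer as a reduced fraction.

703/177

Stage 1: N_ring = 24 + 2·13 = 50
Stage 1: 24(ω_s−ω_c) = −50(ω_r−ω_c),  ω_r=0, ω_c=1
Stage 1: ω_s = 1 − (50/24)(0−1) = 37/12
  ⇒ ω_s¹/ω_c¹ = 37/12
Stage 2: N_ring = 17 + 2·21 = 59
Stage 2: 17(ω_s−ω_c) = −59(ω_r−ω_c),  ω_s=0, ω_c=1
Stage 2: ω_r = 1 − (17/59)(0−1) = 76/59
  ⇒ ω_r²/ω_c² = 76/59
Coupling ω_c² = ω_s¹ ⇒ overall = 37/12 × 76/59 = 703/177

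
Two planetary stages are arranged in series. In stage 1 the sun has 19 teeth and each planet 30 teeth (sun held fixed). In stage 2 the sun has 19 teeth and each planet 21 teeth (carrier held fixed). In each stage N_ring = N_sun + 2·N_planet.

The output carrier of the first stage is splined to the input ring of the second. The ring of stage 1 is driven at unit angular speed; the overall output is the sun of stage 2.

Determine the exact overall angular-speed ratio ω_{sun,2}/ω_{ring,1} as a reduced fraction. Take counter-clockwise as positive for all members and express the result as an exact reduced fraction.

Stage 1: N_ring = 19 + 2·30 = 79
Stage 1: 19(ω_s−ω_c) = −79(ω_r−ω_c),  ω_s=0, ω_r=1
Stage 1: 19(0−ω_c) = −79(1−ω_c)  ⇒  98ω_c = 79  ⇒  ω_c = 79/98
  ⇒ ω_c¹/ω_r¹ = 79/98
Stage 2: N_ring = 19 + 2·21 = 61
Stage 2: 19(ω_s−ω_c) = −61(ω_r−ω_c),  ω_c=0, ω_r=1
Stage 2: ω_s = 0 − (61/19)(1−0) = -61/19
  ⇒ ω_s²/ω_r² = -61/19
Coupling ω_r² = ω_c¹ ⇒ overall = 79/98 × -61/19 = -4819/1862

-4819/1862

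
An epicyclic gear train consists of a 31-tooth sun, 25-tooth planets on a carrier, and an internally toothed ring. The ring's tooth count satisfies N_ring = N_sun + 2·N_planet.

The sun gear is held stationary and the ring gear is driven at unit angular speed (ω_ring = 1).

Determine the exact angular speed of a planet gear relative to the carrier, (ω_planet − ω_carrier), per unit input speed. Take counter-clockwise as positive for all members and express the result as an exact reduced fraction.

2511/2800

N_ring = 31 + 2·25 = 81
31(ω_s−ω_c) = −81(ω_r−ω_c),  ω_s=0, ω_r=1
31(0−ω_c) = −81(1−ω_c)  ⇒  112ω_c = 81  ⇒  ω_c = 81/112
sun–planet: 31·(0−81/112) = −25·(ω_p−ω_c)  ⇒  ω_p−ω_c = −(31/25)·(-81/112) = 2511/2800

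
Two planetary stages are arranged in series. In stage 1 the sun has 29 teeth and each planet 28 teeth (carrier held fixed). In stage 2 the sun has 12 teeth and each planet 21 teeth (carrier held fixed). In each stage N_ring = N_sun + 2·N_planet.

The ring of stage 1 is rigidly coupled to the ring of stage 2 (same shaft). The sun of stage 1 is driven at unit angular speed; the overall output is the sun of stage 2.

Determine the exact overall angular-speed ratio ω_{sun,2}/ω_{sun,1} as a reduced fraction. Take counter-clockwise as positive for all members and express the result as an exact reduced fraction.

261/170

Stage 1: N_ring = 29 + 2·28 = 85
Stage 1: 29(ω_s−ω_c) = −85(ω_r−ω_c),  ω_c=0, ω_s=1
Stage 1: ω_r = 0 − (29/85)(1−0) = -29/85
  ⇒ ω_r¹/ω_s¹ = -29/85
Stage 2: N_ring = 12 + 2·21 = 54
Stage 2: 12(ω_s−ω_c) = −54(ω_r−ω_c),  ω_c=0, ω_r=1
Stage 2: ω_s = 0 − (54/12)(1−0) = -9/2
  ⇒ ω_s²/ω_r² = -9/2
Coupling ω_r² = ω_r¹ ⇒ overall = -29/85 × -9/2 = 261/170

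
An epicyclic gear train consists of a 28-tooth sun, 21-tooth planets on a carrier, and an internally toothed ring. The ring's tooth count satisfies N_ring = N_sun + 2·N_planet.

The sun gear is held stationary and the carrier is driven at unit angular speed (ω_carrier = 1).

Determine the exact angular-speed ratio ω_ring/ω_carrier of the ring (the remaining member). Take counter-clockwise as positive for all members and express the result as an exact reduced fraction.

7/5

N_ring = 28 + 2·21 = 70
28(ω_s−ω_c) = −70(ω_r−ω_c),  ω_s=0, ω_c=1
ω_r = 1 − (28/70)(0−1) = 7/5
ω_r/ω_c = 7/5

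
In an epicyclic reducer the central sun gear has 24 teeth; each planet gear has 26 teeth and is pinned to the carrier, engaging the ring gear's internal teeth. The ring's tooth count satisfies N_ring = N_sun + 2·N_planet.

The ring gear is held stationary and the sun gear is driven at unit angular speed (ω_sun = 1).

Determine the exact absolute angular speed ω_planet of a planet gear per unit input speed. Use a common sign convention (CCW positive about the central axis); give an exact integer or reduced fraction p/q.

N_ring = 24 + 2·26 = 76
24(ω_s−ω_c) = −76(ω_r−ω_c),  ω_r=0, ω_s=1
24(1−ω_c) = −76(0−ω_c)  ⇒  100ω_c = 24  ⇒  ω_c = 6/25
sun–planet: 24·(1−6/25) = −26·(ω_p−ω_c)  ⇒  ω_p−ω_c = −(24/26)·(19/25) = -228/325
ω_p = 6/25 − 228/325 = -6/13

-6/13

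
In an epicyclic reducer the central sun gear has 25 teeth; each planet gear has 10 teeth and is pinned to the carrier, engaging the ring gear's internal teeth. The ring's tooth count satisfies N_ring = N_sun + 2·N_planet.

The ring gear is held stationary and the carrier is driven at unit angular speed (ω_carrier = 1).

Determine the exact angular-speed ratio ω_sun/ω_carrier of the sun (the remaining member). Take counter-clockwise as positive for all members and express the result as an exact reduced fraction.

14/5

N_ring = 25 + 2·10 = 45
25(ω_s−ω_c) = −45(ω_r−ω_c),  ω_r=0, ω_c=1
ω_s = 1 − (45/25)(0−1) = 14/5
ω_s/ω_c = 14/5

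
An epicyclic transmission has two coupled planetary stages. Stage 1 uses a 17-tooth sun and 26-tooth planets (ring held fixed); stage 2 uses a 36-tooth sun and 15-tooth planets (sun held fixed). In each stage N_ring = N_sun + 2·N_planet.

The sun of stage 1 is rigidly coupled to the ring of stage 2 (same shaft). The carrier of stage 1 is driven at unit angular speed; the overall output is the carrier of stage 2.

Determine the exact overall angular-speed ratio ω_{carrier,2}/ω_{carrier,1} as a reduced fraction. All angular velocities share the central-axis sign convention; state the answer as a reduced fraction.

Stage 1: N_ring = 17 + 2·26 = 69
Stage 1: 17(ω_s−ω_c) = −69(ω_r−ω_c),  ω_r=0, ω_c=1
Stage 1: ω_s = 1 − (69/17)(0−1) = 86/17
  ⇒ ω_s¹/ω_c¹ = 86/17
Stage 2: N_ring = 36 + 2·15 = 66
Stage 2: 36(ω_s−ω_c) = −66(ω_r−ω_c),  ω_s=0, ω_r=1
Stage 2: 36(0−ω_c) = −66(1−ω_c)  ⇒  102ω_c = 66  ⇒  ω_c = 11/17
  ⇒ ω_c²/ω_r² = 11/17
Coupling ω_r² = ω_s¹ ⇒ overall = 86/17 × 11/17 = 946/289

946/289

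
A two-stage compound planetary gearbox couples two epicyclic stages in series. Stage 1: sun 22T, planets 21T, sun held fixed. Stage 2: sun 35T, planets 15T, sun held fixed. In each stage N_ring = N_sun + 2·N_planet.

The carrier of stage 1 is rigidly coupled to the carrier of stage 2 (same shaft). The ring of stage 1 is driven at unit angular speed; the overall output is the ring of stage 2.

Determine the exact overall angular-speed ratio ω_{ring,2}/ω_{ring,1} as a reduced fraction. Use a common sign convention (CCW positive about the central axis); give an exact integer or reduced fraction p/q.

Stage 1: N_ring = 22 + 2·21 = 64
Stage 1: 22(ω_s−ω_c) = −64(ω_r−ω_c),  ω_s=0, ω_r=1
Stage 1: 22(0−ω_c) = −64(1−ω_c)  ⇒  86ω_c = 64  ⇒  ω_c = 32/43
  ⇒ ω_c¹/ω_r¹ = 32/43
Stage 2: N_ring = 35 + 2·15 = 65
Stage 2: 35(ω_s−ω_c) = −65(ω_r−ω_c),  ω_s=0, ω_c=1
Stage 2: ω_r = 1 − (35/65)(0−1) = 20/13
  ⇒ ω_r²/ω_c² = 20/13
Coupling ω_c² = ω_c¹ ⇒ overall = 32/43 × 20/13 = 640/559

640/559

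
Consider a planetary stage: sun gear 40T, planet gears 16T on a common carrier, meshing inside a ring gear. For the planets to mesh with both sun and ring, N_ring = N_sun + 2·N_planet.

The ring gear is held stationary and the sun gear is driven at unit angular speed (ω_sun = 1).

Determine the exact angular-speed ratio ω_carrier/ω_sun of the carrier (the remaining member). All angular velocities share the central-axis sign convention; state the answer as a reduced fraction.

5/14

N_ring = 40 + 2·16 = 72
40(ω_s−ω_c) = −72(ω_r−ω_c),  ω_r=0, ω_s=1
40(1−ω_c) = −72(0−ω_c)  ⇒  112ω_c = 40  ⇒  ω_c = 5/14
ω_c/ω_s = 5/14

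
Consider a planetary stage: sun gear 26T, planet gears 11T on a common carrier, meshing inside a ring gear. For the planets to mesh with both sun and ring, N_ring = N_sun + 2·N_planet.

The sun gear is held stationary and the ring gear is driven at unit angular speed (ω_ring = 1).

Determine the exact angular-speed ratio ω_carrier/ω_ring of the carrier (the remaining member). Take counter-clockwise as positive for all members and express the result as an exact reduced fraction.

24/37

N_ring = 26 + 2·11 = 48
26(ω_s−ω_c) = −48(ω_r−ω_c),  ω_s=0, ω_r=1
26(0−ω_c) = −48(1−ω_c)  ⇒  74ω_c = 48  ⇒  ω_c = 24/37
ω_c/ω_r = 24/37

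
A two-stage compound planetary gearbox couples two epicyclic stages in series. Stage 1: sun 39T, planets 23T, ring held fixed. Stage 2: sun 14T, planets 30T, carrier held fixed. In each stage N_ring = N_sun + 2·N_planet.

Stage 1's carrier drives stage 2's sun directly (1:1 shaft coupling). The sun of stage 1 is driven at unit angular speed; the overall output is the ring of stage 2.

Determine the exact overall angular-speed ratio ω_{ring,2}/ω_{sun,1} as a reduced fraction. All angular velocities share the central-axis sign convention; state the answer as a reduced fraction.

-273/4588

Stage 1: N_ring = 39 + 2·23 = 85
Stage 1: 39(ω_s−ω_c) = −85(ω_r−ω_c),  ω_r=0, ω_s=1
Stage 1: 39(1−ω_c) = −85(0−ω_c)  ⇒  124ω_c = 39  ⇒  ω_c = 39/124
  ⇒ ω_c¹/ω_s¹ = 39/124
Stage 2: N_ring = 14 + 2·30 = 74
Stage 2: 14(ω_s−ω_c) = −74(ω_r−ω_c),  ω_c=0, ω_s=1
Stage 2: ω_r = 0 − (14/74)(1−0) = -7/37
  ⇒ ω_r²/ω_s² = -7/37
Coupling ω_s² = ω_c¹ ⇒ overall = 39/124 × -7/37 = -273/4588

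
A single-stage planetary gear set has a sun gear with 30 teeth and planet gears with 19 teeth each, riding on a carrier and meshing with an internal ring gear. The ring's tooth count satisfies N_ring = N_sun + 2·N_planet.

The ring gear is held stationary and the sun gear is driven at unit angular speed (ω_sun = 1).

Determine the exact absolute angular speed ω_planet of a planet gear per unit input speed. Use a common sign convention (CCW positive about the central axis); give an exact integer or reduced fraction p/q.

-15/19

N_ring = 30 + 2·19 = 68
30(ω_s−ω_c) = −68(ω_r−ω_c),  ω_r=0, ω_s=1
30(1−ω_c) = −68(0−ω_c)  ⇒  98ω_c = 30  ⇒  ω_c = 15/49
sun–planet: 30·(1−15/49) = −19·(ω_p−ω_c)  ⇒  ω_p−ω_c = −(30/19)·(34/49) = -1020/931
ω_p = 15/49 − 1020/931 = -15/19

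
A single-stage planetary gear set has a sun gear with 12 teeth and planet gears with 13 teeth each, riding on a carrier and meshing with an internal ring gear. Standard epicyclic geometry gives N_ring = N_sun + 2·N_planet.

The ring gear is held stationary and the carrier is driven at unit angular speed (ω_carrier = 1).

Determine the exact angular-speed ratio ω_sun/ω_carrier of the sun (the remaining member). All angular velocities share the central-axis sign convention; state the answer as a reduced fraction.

25/6

N_ring = 12 + 2·13 = 38
12(ω_s−ω_c) = −38(ω_r−ω_c),  ω_r=0, ω_c=1
ω_s = 1 − (38/12)(0−1) = 25/6
ω_s/ω_c = 25/6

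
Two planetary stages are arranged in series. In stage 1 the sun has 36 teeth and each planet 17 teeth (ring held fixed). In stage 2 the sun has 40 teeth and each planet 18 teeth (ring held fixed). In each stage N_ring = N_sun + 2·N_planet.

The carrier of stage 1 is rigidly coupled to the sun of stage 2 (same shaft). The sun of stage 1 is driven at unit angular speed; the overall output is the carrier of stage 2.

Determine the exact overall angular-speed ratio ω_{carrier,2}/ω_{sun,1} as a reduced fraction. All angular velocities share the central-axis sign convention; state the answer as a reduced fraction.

180/1537

Stage 1: N_ring = 36 + 2·17 = 70
Stage 1: 36(ω_s−ω_c) = −70(ω_r−ω_c),  ω_r=0, ω_s=1
Stage 1: 36(1−ω_c) = −70(0−ω_c)  ⇒  106ω_c = 36  ⇒  ω_c = 18/53
  ⇒ ω_c¹/ω_s¹ = 18/53
Stage 2: N_ring = 40 + 2·18 = 76
Stage 2: 40(ω_s−ω_c) = −76(ω_r−ω_c),  ω_r=0, ω_s=1
Stage 2: 40(1−ω_c) = −76(0−ω_c)  ⇒  116ω_c = 40  ⇒  ω_c = 10/29
  ⇒ ω_c²/ω_s² = 10/29
Coupling ω_s² = ω_c¹ ⇒ overall = 18/53 × 10/29 = 180/1537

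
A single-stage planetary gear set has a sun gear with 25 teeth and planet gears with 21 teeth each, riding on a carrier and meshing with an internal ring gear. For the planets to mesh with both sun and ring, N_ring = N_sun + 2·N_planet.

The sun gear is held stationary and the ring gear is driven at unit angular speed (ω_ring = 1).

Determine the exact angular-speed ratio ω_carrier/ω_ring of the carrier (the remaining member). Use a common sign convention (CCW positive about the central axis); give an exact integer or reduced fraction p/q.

67/92

N_ring = 25 + 2·21 = 67
25(ω_s−ω_c) = −67(ω_r−ω_c),  ω_s=0, ω_r=1
25(0−ω_c) = −67(1−ω_c)  ⇒  92ω_c = 67  ⇒  ω_c = 67/92
ω_c/ω_r = 67/92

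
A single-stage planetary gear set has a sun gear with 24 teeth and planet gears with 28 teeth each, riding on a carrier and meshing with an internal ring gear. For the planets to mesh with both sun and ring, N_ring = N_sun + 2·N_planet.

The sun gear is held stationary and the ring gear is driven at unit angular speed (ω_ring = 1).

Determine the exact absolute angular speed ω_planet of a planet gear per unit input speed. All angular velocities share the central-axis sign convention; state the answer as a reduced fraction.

10/7

N_ring = 24 + 2·28 = 80
24(ω_s−ω_c) = −80(ω_r−ω_c),  ω_s=0, ω_r=1
24(0−ω_c) = −80(1−ω_c)  ⇒  104ω_c = 80  ⇒  ω_c = 10/13
sun–planet: 24·(0−10/13) = −28·(ω_p−ω_c)  ⇒  ω_p−ω_c = −(24/28)·(-10/13) = 60/91
ω_p = 10/13 + 60/91 = 10/7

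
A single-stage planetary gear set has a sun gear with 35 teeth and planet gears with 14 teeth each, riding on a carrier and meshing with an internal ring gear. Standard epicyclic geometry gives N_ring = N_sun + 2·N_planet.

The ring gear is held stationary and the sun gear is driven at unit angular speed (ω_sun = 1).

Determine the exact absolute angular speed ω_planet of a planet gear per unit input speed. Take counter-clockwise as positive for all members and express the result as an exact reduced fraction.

N_ring = 35 + 2·14 = 63
35(ω_s−ω_c) = −63(ω_r−ω_c),  ω_r=0, ω_s=1
35(1−ω_c) = −63(0−ω_c)  ⇒  98ω_c = 35  ⇒  ω_c = 5/14
sun–planet: 35·(1−5/14) = −14·(ω_p−ω_c)  ⇒  ω_p−ω_c = −(35/14)·(9/14) = -45/28
ω_p = 5/14 − 45/28 = -5/4

-5/4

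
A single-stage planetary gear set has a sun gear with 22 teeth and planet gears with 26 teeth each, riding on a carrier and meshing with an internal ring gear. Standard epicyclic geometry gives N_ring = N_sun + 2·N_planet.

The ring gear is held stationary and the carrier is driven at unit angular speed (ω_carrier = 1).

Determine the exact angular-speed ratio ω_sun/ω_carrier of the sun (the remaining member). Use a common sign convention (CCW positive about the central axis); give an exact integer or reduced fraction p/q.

N_ring = 22 + 2·26 = 74
22(ω_s−ω_c) = −74(ω_r−ω_c),  ω_r=0, ω_c=1
ω_s = 1 − (74/22)(0−1) = 48/11
ω_s/ω_c = 48/11

48/11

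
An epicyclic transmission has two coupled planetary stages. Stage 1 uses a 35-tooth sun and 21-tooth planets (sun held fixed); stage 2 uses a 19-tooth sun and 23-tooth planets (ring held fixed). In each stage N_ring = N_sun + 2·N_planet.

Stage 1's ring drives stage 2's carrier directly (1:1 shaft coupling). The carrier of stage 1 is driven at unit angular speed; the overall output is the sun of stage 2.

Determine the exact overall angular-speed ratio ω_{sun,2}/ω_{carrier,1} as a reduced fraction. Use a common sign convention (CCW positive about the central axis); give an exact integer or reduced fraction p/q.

1344/209

Stage 1: N_ring = 35 + 2·21 = 77
Stage 1: 35(ω_s−ω_c) = −77(ω_r−ω_c),  ω_s=0, ω_c=1
Stage 1: ω_r = 1 − (35/77)(0−1) = 16/11
  ⇒ ω_r¹/ω_c¹ = 16/11
Stage 2: N_ring = 19 + 2·23 = 65
Stage 2: 19(ω_s−ω_c) = −65(ω_r−ω_c),  ω_r=0, ω_c=1
Stage 2: ω_s = 1 − (65/19)(0−1) = 84/19
  ⇒ ω_s²/ω_c² = 84/19
Coupling ω_c² = ω_r¹ ⇒ overall = 16/11 × 84/19 = 1344/209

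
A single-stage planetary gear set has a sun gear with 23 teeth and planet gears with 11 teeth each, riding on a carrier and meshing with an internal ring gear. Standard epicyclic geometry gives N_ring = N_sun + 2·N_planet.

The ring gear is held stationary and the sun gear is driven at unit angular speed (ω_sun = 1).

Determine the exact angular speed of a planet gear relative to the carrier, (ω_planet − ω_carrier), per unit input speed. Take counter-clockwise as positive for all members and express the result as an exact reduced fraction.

N_ring = 23 + 2·11 = 45
23(ω_s−ω_c) = −45(ω_r−ω_c),  ω_r=0, ω_s=1
23(1−ω_c) = −45(0−ω_c)  ⇒  68ω_c = 23  ⇒  ω_c = 23/68
sun–planet: 23·(1−23/68) = −11·(ω_p−ω_c)  ⇒  ω_p−ω_c = −(23/11)·(45/68) = -1035/748

-1035/748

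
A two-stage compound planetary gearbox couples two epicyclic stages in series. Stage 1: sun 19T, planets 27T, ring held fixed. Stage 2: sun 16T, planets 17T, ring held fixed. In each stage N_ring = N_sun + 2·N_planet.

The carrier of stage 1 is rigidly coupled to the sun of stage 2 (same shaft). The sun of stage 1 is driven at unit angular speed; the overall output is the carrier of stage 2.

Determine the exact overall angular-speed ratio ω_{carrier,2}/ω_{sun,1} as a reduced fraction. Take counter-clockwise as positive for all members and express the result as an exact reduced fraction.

38/759

Stage 1: N_ring = 19 + 2·27 = 73
Stage 1: 19(ω_s−ω_c) = −73(ω_r−ω_c),  ω_r=0, ω_s=1
Stage 1: 19(1−ω_c) = −73(0−ω_c)  ⇒  92ω_c = 19  ⇒  ω_c = 19/92
  ⇒ ω_c¹/ω_s¹ = 19/92
Stage 2: N_ring = 16 + 2·17 = 50
Stage 2: 16(ω_s−ω_c) = −50(ω_r−ω_c),  ω_r=0, ω_s=1
Stage 2: 16(1−ω_c) = −50(0−ω_c)  ⇒  66ω_c = 16  ⇒  ω_c = 8/33
  ⇒ ω_c²/ω_s² = 8/33
Coupling ω_s² = ω_c¹ ⇒ overall = 19/92 × 8/33 = 38/759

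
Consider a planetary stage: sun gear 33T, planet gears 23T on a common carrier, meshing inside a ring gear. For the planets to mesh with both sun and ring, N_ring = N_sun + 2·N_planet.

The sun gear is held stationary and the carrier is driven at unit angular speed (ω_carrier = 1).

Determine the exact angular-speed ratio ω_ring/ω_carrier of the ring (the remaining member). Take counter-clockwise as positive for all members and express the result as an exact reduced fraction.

112/79

N_ring = 33 + 2·23 = 79
33(ω_s−ω_c) = −79(ω_r−ω_c),  ω_s=0, ω_c=1
ω_r = 1 − (33/79)(0−1) = 112/79
ω_r/ω_c = 112/79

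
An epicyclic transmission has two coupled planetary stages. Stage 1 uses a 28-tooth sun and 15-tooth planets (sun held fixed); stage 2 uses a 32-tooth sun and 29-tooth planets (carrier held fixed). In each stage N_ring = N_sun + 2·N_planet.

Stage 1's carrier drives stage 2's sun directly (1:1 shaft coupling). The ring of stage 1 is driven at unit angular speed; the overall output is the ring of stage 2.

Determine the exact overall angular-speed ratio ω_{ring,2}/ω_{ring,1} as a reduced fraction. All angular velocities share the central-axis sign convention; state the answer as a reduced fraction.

-464/1935

Stage 1: N_ring = 28 + 2·15 = 58
Stage 1: 28(ω_s−ω_c) = −58(ω_r−ω_c),  ω_s=0, ω_r=1
Stage 1: 28(0−ω_c) = −58(1−ω_c)  ⇒  86ω_c = 58  ⇒  ω_c = 29/43
  ⇒ ω_c¹/ω_r¹ = 29/43
Stage 2: N_ring = 32 + 2·29 = 90
Stage 2: 32(ω_s−ω_c) = −90(ω_r−ω_c),  ω_c=0, ω_s=1
Stage 2: ω_r = 0 − (32/90)(1−0) = -16/45
  ⇒ ω_r²/ω_s² = -16/45
Coupling ω_s² = ω_c¹ ⇒ overall = 29/43 × -16/45 = -464/1935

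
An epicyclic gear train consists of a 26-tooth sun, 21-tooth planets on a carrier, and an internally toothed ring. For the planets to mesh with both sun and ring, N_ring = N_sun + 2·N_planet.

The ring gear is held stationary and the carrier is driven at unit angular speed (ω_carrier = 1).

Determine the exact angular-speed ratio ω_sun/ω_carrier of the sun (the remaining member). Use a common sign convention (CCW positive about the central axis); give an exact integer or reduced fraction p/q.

N_ring = 26 + 2·21 = 68
26(ω_s−ω_c) = −68(ω_r−ω_c),  ω_r=0, ω_c=1
ω_s = 1 − (68/26)(0−1) = 47/13
ω_s/ω_c = 47/13

47/13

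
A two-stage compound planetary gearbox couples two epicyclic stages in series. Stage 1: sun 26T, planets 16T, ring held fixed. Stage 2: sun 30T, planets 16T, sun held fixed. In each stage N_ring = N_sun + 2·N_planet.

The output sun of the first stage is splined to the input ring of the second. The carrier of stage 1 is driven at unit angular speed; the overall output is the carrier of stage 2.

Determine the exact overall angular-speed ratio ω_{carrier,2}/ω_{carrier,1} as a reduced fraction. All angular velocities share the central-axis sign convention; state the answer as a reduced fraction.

651/299

Stage 1: N_ring = 26 + 2·16 = 58
Stage 1: 26(ω_s−ω_c) = −58(ω_r−ω_c),  ω_r=0, ω_c=1
Stage 1: ω_s = 1 − (58/26)(0−1) = 42/13
  ⇒ ω_s¹/ω_c¹ = 42/13
Stage 2: N_ring = 30 + 2·16 = 62
Stage 2: 30(ω_s−ω_c) = −62(ω_r−ω_c),  ω_s=0, ω_r=1
Stage 2: 30(0−ω_c) = −62(1−ω_c)  ⇒  92ω_c = 62  ⇒  ω_c = 31/46
  ⇒ ω_c²/ω_r² = 31/46
Coupling ω_r² = ω_s¹ ⇒ overall = 42/13 × 31/46 = 651/299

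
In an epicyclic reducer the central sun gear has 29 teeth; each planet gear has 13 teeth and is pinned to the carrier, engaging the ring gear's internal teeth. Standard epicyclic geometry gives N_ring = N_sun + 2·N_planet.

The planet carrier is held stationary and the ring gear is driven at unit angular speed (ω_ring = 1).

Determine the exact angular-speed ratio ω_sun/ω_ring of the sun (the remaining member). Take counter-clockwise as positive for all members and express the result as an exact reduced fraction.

N_ring = 29 + 2·13 = 55
29(ω_s−ω_c) = −55(ω_r−ω_c),  ω_c=0, ω_r=1
ω_s = 0 − (55/29)(1−0) = -55/29
ω_s/ω_r = -55/29

-55/29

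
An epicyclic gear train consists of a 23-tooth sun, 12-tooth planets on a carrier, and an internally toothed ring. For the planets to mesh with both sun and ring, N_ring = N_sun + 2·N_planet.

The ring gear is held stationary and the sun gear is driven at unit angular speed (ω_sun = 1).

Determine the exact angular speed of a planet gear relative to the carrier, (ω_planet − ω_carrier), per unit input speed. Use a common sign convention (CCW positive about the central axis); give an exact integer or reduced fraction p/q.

N_ring = 23 + 2·12 = 47
23(ω_s−ω_c) = −47(ω_r−ω_c),  ω_r=0, ω_s=1
23(1−ω_c) = −47(0−ω_c)  ⇒  70ω_c = 23  ⇒  ω_c = 23/70
sun–planet: 23·(1−23/70) = −12·(ω_p−ω_c)  ⇒  ω_p−ω_c = −(23/12)·(47/70) = -1081/840

-1081/840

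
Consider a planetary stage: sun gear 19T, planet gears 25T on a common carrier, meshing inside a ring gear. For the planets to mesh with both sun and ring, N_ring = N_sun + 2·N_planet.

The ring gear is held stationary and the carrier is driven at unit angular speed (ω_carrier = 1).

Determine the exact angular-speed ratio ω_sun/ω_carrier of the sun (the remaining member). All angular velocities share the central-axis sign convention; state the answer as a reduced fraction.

N_ring = 19 + 2·25 = 69
19(ω_s−ω_c) = −69(ω_r−ω_c),  ω_r=0, ω_c=1
ω_s = 1 − (69/19)(0−1) = 88/19
ω_s/ω_c = 88/19

88/19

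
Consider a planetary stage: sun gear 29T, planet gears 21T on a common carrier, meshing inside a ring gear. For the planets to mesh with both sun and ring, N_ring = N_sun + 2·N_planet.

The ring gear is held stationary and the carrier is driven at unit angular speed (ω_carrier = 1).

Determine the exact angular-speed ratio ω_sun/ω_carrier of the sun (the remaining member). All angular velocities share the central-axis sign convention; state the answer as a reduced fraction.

100/29

N_ring = 29 + 2·21 = 71
29(ω_s−ω_c) = −71(ω_r−ω_c),  ω_r=0, ω_c=1
ω_s = 1 − (71/29)(0−1) = 100/29
ω_s/ω_c = 100/29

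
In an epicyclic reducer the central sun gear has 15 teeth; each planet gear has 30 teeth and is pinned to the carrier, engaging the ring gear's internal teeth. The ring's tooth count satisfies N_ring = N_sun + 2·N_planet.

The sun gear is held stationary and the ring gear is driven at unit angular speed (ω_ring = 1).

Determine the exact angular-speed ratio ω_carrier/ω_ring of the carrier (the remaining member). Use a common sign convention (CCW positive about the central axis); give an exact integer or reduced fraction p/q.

N_ring = 15 + 2·30 = 75
15(ω_s−ω_c) = −75(ω_r−ω_c),  ω_s=0, ω_r=1
15(0−ω_c) = −75(1−ω_c)  ⇒  90ω_c = 75  ⇒  ω_c = 5/6
ω_c/ω_r = 5/6

5/6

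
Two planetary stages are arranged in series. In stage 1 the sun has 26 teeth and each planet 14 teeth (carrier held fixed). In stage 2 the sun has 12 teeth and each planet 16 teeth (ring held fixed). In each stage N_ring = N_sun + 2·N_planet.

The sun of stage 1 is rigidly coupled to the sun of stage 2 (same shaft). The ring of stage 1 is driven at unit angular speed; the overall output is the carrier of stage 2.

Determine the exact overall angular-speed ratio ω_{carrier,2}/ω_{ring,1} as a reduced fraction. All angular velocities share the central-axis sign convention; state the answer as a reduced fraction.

-81/182

Stage 1: N_ring = 26 + 2·14 = 54
Stage 1: 26(ω_s−ω_c) = −54(ω_r−ω_c),  ω_c=0, ω_r=1
Stage 1: ω_s = 0 − (54/26)(1−0) = -27/13
  ⇒ ω_s¹/ω_r¹ = -27/13
Stage 2: N_ring = 12 + 2·16 = 44
Stage 2: 12(ω_s−ω_c) = −44(ω_r−ω_c),  ω_r=0, ω_s=1
Stage 2: 12(1−ω_c) = −44(0−ω_c)  ⇒  56ω_c = 12  ⇒  ω_c = 3/14
  ⇒ ω_c²/ω_s² = 3/14
Coupling ω_s² = ω_s¹ ⇒ overall = -27/13 × 3/14 = -81/182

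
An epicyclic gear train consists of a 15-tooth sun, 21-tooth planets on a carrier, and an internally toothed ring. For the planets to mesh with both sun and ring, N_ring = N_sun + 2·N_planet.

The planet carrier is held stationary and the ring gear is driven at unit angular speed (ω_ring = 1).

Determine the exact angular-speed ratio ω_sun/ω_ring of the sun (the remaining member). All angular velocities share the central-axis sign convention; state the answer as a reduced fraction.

-19/5

N_ring = 15 + 2·21 = 57
15(ω_s−ω_c) = −57(ω_r−ω_c),  ω_c=0, ω_r=1
ω_s = 0 − (57/15)(1−0) = -19/5
ω_s/ω_r = -19/5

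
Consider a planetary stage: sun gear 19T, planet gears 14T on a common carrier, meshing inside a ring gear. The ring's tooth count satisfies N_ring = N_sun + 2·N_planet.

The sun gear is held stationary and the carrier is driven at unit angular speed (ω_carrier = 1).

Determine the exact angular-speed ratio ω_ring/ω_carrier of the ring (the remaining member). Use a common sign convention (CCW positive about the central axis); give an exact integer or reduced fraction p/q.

66/47

N_ring = 19 + 2·14 = 47
19(ω_s−ω_c) = −47(ω_r−ω_c),  ω_s=0, ω_c=1
ω_r = 1 − (19/47)(0−1) = 66/47
ω_r/ω_c = 66/47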